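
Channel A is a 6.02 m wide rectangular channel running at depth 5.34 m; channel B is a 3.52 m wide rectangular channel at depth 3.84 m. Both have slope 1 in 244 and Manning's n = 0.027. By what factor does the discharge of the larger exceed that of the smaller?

Channel A: Flow area A = b·y = 6.02 × 5.34 = 32.15 m². Wetted perimeter P = b + 2y = 6.02 + 2×5.34 = 16.7 m. Hydraulic radius R = A/P = 32.15/16.7 = 1.925 m. Q_A = (1/0.027)·32.15·1.925^(2/3)·√0.004098 = 117.9 m³/s.
Channel B: Flow area A = b·y = 3.52 × 3.84 = 13.52 m². Wetted perimeter P = b + 2y = 3.52 + 2×3.84 = 11.2 m. Hydraulic radius R = A/P = 13.52/11.2 = 1.207 m. Q_B = (1/0.027)·13.52·1.207^(2/3)·√0.004098 = 36.33 m³/s.
The larger discharge is 117.9 m³/s and the smaller is 36.33 m³/s; the ratio is 3.25.

3.25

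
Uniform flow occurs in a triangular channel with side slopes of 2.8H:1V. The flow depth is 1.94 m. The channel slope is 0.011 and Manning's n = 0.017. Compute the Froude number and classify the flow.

For a triangular section with side slope z = 2.8: A = zy² = 2.8×1.94² = 10.54 m²; P = 2y√(1+z²) = 2×1.94×2.973 = 11.54 m.
Hydraulic radius R = A/P = 10.54/11.54 = 0.9135 m.
V = (1/n) R^(2/3) √S = (1/0.017) × 0.9135^(2/3) × √0.011 = 5.808 m/s. Hydraulic depth D_h = A/T = 10.54/10.86 = 0.97 m.
Froude number Fr = V/√(g·D_h) = 5.808/√(9.81×0.97) = 1.88, which is greater than 1, so the flow is supercritical.

supercritical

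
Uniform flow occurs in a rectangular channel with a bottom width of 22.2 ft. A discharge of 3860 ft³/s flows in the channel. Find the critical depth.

For a rectangular channel, critical depth y_c = (q²/g)^(1/3) where q = Q/b = 3860/22.2 = 173.9 ft²/s.
So y_c = (173.9²/32.2)^(1/3) = 9.79 ft.

y_c = 9.79 ft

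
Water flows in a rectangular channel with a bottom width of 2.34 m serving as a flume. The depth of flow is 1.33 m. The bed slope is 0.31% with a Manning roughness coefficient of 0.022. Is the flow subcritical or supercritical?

Flow area A = b·y = 2.34 × 1.33 = 3.112 m². Wetted perimeter P = b + 2y = 2.34 + 2×1.33 = 5 m.
Hydraulic radius R = A/P = 3.112/5 = 0.6224 m.
V = (1/n) R^(2/3) √S = (1/0.022) × 0.6224^(2/3) × √0.0031 = 1.845 m/s. Hydraulic depth D_h = A/T = 3.112/2.34 = 1.33 m.
Froude number Fr = V/√(g·D_h) = 1.845/√(9.81×1.33) = 0.511, which is less than 1, so the flow is subcritical.

subcritical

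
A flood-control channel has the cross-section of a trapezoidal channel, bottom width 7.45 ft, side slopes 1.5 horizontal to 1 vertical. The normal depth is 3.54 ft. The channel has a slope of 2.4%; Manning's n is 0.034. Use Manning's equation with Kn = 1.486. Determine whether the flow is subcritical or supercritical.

With bottom width b = 7.45 ft and side slope z = 1.5: A = (b + zy)y = (7.45 + 1.5×3.54)×3.54 = 45.17 ft²; P = b + 2y√(1+z²) = 7.45 + 2×3.54×1.803 = 20.21 ft.
Hydraulic radius R = A/P = 45.17/20.21 = 2.235 ft.
V = (1.486/n) R^(2/3) √S = (1.486/0.034) × 2.235^(2/3) × √0.024 = 11.57 ft/s. Hydraulic depth D_h = A/T = 45.17/18.07 = 2.5 ft.
Froude number Fr = V/√(g·D_h) = 11.57/√(32.2×2.5) = 1.29, which is greater than 1, so the flow is supercritical.

supercritical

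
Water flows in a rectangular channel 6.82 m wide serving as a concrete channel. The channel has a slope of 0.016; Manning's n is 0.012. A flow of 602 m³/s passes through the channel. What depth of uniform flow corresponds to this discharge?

Manning's equation rearranged: A R^(2/3) = nQ / (1·√S) = 0.012 × 602 / (√0.016) = 57.11.
Trying y = 6.22 m: A R^(2/3) = 71.81 — high.
Trying y = 3.86 m: A R^(2/3) = 39.11 — low.
Trying y = 5.18 m: A R^(2/3) = 57.13 — ≈ 57.11.

y_n = 5.18 m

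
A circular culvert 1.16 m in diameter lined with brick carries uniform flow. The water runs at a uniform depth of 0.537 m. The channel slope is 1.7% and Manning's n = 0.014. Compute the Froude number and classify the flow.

For a circular section of diameter D = 1.16 m at depth y = 0.537 m, the central angle is θ = 2 arccos(1 − 2y/D) = 2.993 rad. Then A = (D²/8)(θ − sin θ) = 0.4786 m² and P = Dθ/2 = 1.736 m.
Hydraulic radius R = A/P = 0.4786/1.736 = 0.2757 m.
V = (1/n) R^(2/3) √S = (1/0.014) × 0.2757^(2/3) × √0.017 = 3.945 m/s. Hydraulic depth D_h = A/T = 0.4786/1.157 = 0.4137 m.
Froude number Fr = V/√(g·D_h) = 3.945/√(9.81×0.4137) = 1.96, which is greater than 1, so the flow is supercritical.

supercritical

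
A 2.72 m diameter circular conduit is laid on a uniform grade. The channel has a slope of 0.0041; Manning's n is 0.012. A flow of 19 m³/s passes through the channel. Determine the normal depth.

y_n = 1.83 m

Manning's equation rearranged: A R^(2/3) = nQ / (1·√S) = 0.012 × 19 / (√0.0041) = 3.561.
At y = 1.28 m: A R^(2/3) = 2.024 — short.
At y = 2.3 m: A R^(2/3) = 4.612 — over.
At y = 1.83 m: A R^(2/3) = 3.567 — close enough.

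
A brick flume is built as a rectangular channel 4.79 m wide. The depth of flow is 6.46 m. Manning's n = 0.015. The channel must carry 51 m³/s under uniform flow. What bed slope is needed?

Flow area A = b·y = 4.79 × 6.46 = 30.94 m². Wetted perimeter P = b + 2y = 4.79 + 2×6.46 = 17.71 m.
Hydraulic radius R = A/P = 30.94/17.71 = 1.747 m.
From Manning's equation, S = [nQ / (1 A R^(2/3))]² = [0.015 × 51 / (1 × 30.94 × 1.747^(2/3))]² = 0.00029.

S = 0.00029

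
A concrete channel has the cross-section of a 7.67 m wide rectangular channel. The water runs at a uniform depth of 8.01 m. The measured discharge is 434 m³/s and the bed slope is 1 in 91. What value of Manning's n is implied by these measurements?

Flow area A = b·y = 7.67 × 8.01 = 61.44 m². Wetted perimeter P = b + 2y = 7.67 + 2×8.01 = 23.69 m.
Hydraulic radius R = A/P = 61.44/23.69 = 2.593 m.
Rearranging Manning's equation: n = (1/Q) A R^(2/3) S^(1/2) = (1/434) × 61.44 × 2.593^(2/3) × √0.01099 = 0.028.

n = 0.028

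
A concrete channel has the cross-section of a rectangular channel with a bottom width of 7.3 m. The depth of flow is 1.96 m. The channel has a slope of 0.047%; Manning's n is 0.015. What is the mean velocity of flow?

Flow area A = b·y = 7.3 × 1.96 = 14.31 m². Wetted perimeter P = b + 2y = 7.3 + 2×1.96 = 11.22 m.
Hydraulic radius R = A/P = 14.31/11.22 = 1.275 m.
From Manning's equation, V = (1/n) R^(2/3) S^(1/2) = (1/0.015) × 1.275^(2/3) × 0.00047^(1/2) = 1.7 m/s.

V = 1.7 m/s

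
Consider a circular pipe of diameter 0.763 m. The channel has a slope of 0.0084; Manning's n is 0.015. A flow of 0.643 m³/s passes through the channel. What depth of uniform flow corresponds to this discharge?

Manning's equation rearranged: A R^(2/3) = nQ / (1·√S) = 0.015 × 0.643 / (√0.0084) = 0.1052.
Trying y = 0.559 m: A R^(2/3) = 0.1344 — high.
Trying y = 0.344 m: A R^(2/3) = 0.06332 — low.
Trying y = 0.468 m: A R^(2/3) = 0.1053 — close enough.

y_n = 0.468 m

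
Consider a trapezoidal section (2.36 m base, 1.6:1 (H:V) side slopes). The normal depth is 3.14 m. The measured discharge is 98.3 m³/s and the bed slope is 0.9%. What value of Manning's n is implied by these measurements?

With bottom width b = 2.36 m and side slope z = 1.6: A = (b + zy)y = (2.36 + 1.6×3.14)×3.14 = 23.19 m²; P = b + 2y√(1+z²) = 2.36 + 2×3.14×1.887 = 14.21 m.
Hydraulic radius R = A/P = 23.19/14.21 = 1.632 m.
Rearranging Manning's equation: n = (1/Q) A R^(2/3) S^(1/2) = (1/98.3) × 23.19 × 1.632^(2/3) × √0.009 = 0.031.

n = 0.031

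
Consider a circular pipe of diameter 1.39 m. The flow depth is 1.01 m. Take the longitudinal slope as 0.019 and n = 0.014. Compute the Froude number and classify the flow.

For a circular section of diameter D = 1.39 m at depth y = 1.01 m, the central angle is θ = 2 arccos(1 − 2y/D) = 4.082 rad. Then A = (D²/8)(θ − sin θ) = 1.181 m² and P = Dθ/2 = 2.837 m.
Hydraulic radius R = A/P = 1.181/2.837 = 0.4163 m.
V = (1/n) R^(2/3) √S = (1/0.014) × 0.4163^(2/3) × √0.019 = 5.489 m/s. Hydraulic depth D_h = A/T = 1.181/1.239 = 0.9532 m.
Froude number Fr = V/√(g·D_h) = 5.489/√(9.81×0.9532) = 1.8, which is greater than 1, so the flow is supercritical.

supercritical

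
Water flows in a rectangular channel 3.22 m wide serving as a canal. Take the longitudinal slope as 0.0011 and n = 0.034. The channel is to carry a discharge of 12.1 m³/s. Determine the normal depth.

y_n = 3.59 m

Manning's equation rearranged: A R^(2/3) = nQ / (1·√S) = 0.034 × 12.1 / (√0.0011) = 12.4.
Trying y = 4.07 m: A R^(2/3) = 14.42 — over.
Trying y = 2.66 m: A R^(2/3) = 8.582 — short.
Trying y = 3.59 m: A R^(2/3) = 12.4 — ≈ 12.4.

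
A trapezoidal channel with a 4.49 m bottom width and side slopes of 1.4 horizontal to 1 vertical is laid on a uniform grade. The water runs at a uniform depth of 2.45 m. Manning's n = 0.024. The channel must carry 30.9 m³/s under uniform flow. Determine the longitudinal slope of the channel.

S = 0.000849

With bottom width b = 4.49 m and side slope z = 1.4: A = (b + zy)y = (4.49 + 1.4×2.45)×2.45 = 19.4 m²; P = b + 2y√(1+z²) = 4.49 + 2×2.45×1.72 = 12.92 m.
Hydraulic radius R = A/P = 19.4/12.92 = 1.502 m.
From Manning's equation, S = [nQ / (1 A R^(2/3))]² = [0.024 × 30.9 / (1 × 19.4 × 1.502^(2/3))]² = 0.000849.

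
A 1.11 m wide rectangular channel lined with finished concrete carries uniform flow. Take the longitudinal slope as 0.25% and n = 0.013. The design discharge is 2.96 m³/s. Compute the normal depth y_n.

Manning's equation rearranged: A R^(2/3) = nQ / (1·√S) = 0.013 × 2.96 / (√0.0025) = 0.7696.
Try y = 1.05 m: A R^(2/3) = 0.5932 — too small.
Try y = 1.65 m: A R^(2/3) = 1.019 — too large.
Try y = 1.3 m: A R^(2/3) = 0.7689 — close enough.

y_n = 1.3 m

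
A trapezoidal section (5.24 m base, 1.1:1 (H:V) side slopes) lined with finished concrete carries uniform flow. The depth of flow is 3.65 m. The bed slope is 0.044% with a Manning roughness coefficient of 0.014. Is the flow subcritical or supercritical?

With bottom width b = 5.24 m and side slope z = 1.1: A = (b + zy)y = (5.24 + 1.1×3.65)×3.65 = 33.78 m²; P = b + 2y√(1+z²) = 5.24 + 2×3.65×1.487 = 16.09 m.
Hydraulic radius R = A/P = 33.78/16.09 = 2.099 m.
V = (1/n) R^(2/3) √S = (1/0.014) × 2.099^(2/3) × √0.00044 = 2.456 m/s. Hydraulic depth D_h = A/T = 33.78/13.27 = 2.546 m.
Froude number Fr = V/√(g·D_h) = 2.456/√(9.81×2.546) = 0.492, which is less than 1, so the flow is subcritical.

subcritical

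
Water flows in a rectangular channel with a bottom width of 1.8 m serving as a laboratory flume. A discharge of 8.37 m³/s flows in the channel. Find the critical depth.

y_c = 1.3 m

For a rectangular channel, critical depth y_c = (q²/g)^(1/3) where q = Q/b = 8.37/1.8 = 4.65 m²/s.
So y_c = (4.65²/9.81)^(1/3) = 1.3 m.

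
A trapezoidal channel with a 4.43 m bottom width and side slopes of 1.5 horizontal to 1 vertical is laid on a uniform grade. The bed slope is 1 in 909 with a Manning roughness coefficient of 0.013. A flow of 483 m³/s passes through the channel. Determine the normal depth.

y_n = 6.28 m

Manning's equation rearranged: A R^(2/3) = nQ / (1·√S) = 0.013 × 483 / (√0.0011) = 189.3.
Trying y = 7.94 m: A R^(2/3) = 322.8 — too large.
Trying y = 5.49 m: A R^(2/3) = 140.4 — too small.
Trying y = 6.28 m: A R^(2/3) = 189.4 — ≈ 189.3.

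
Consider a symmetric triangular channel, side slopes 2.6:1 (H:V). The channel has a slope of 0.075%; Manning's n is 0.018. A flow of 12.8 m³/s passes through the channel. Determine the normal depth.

Manning's equation rearranged: A R^(2/3) = nQ / (1·√S) = 0.018 × 12.8 / (√0.00075) = 8.413.
At y = 1.6 m: A R^(2/3) = 5.478 — short.
At y = 1.88 m: A R^(2/3) = 8.422 — ≈ 8.413.

y_n = 1.88 m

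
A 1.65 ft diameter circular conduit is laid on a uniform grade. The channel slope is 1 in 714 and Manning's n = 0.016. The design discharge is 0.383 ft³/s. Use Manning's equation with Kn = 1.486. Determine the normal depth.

Manning's equation rearranged: A R^(2/3) = nQ / (1.486·√S) = 0.016 × 0.383 / (1.486 × √0.001401) = 0.1102.
At y = 0.372 ft: A R^(2/3) = 0.1321 — over.
At y = 0.284 ft: A R^(2/3) = 0.07643 — short.
At y = 0.34 ft: A R^(2/3) = 0.1102 — ≈ 0.1102.

y_n = 0.34 ft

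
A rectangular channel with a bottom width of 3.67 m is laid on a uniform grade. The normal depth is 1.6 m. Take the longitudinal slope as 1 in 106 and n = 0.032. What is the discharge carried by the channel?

Flow area A = b·y = 3.67 × 1.6 = 5.872 m². Wetted perimeter P = b + 2y = 3.67 + 2×1.6 = 6.87 m.
Hydraulic radius R = A/P = 5.872/6.87 = 0.8547 m.
Manning's equation: Q = (1/n) A R^(2/3) S^(1/2) = (1/0.032) × 5.872 × 0.8547^(2/3) × 0.009434^(1/2) = 16.1 m³/s.

Q = 16.1 m³/s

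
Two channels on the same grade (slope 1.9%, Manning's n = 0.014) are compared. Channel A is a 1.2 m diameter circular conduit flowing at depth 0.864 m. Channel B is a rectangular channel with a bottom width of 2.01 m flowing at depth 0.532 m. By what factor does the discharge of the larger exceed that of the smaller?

1.2

Channel A: For a circular section of diameter D = 1.2 m at depth y = 0.864 m, the central angle is θ = 2 arccos(1 − 2y/D) = 4.053 rad. Then A = (D²/8)(θ − sin θ) = 0.8717 m² and P = Dθ/2 = 2.432 m. Hydraulic radius R = A/P = 0.8717/2.432 = 0.3585 m. Q_A = (1/0.014)·0.8717·0.3585^(2/3)·√0.019 = 4.331 m³/s.
Channel B: Flow area A = b·y = 2.01 × 0.532 = 1.069 m². Wetted perimeter P = b + 2y = 2.01 + 2×0.532 = 3.074 m. Hydraulic radius R = A/P = 1.069/3.074 = 0.3479 m. Q_B = (1/0.014)·1.069·0.3479^(2/3)·√0.019 = 5.207 m³/s.
The larger discharge is 5.207 m³/s and the smaller is 4.331 m³/s; the ratio is 1.2.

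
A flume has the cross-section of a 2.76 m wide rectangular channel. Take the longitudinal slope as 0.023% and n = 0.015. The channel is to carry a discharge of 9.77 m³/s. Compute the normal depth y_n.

y_n = 3.52 m

Manning's equation rearranged: A R^(2/3) = nQ / (1·√S) = 0.015 × 9.77 / (√0.00023) = 9.663.
At y = 4.21 m: A R^(2/3) = 11.92 — over.
At y = 2.41 m: A R^(2/3) = 6.097 — short.
At y = 3.52 m: A R^(2/3) = 9.659 — ≈ 9.663.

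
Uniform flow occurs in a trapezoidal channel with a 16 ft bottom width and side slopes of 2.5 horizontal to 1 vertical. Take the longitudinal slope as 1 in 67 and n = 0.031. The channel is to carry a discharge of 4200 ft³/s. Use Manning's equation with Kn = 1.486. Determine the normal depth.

Manning's equation rearranged: A R^(2/3) = nQ / (1.486·√S) = 0.031 × 4200 / (1.486 × √0.01493) = 717.2.
Try y = 9.03 ft: A R^(2/3) = 1071 — over.
Try y = 5.21 ft: A R^(2/3) = 344.1 — short.
Try y = 7.47 ft: A R^(2/3) = 717.1 — matches.

y_n = 7.47 ft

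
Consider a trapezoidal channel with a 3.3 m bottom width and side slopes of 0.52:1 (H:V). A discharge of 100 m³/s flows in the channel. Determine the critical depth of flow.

At critical depth, Q² T / (g A³) = 1, i.e. A³/T = Q²/g = 100²/9.81 = 1019.
Try y = 2.57 m: A³/T = 283.2 — too small.
Try y = 4.47 m: A³/T = 1999 — too large.
Try y = 3.71 m: A³/T = 1020 — ≈ 1019.

y_c = 3.71 m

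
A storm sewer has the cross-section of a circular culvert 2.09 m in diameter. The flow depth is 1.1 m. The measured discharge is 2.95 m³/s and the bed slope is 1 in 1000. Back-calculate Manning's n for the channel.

n = 0.013

For a circular section of diameter D = 2.09 m at depth y = 1.1 m, the central angle is θ = 2 arccos(1 − 2y/D) = 3.247 rad. Then A = (D²/8)(θ − sin θ) = 1.83 m² and P = Dθ/2 = 3.393 m.
Hydraulic radius R = A/P = 1.83/3.393 = 0.5394 m.
Rearranging Manning's equation: n = (1/Q) A R^(2/3) S^(1/2) = (1/2.95) × 1.83 × 0.5394^(2/3) × √0.001 = 0.013.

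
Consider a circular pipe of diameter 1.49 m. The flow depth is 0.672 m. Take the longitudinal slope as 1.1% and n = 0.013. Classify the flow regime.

supercritical

For a circular section of diameter D = 1.49 m at depth y = 0.672 m, the central angle is θ = 2 arccos(1 − 2y/D) = 2.945 rad. Then A = (D²/8)(θ − sin θ) = 0.7632 m² and P = Dθ/2 = 2.194 m.
Hydraulic radius R = A/P = 0.7632/2.194 = 0.3478 m.
V = (1/n) R^(2/3) √S = (1/0.013) × 0.3478^(2/3) × √0.011 = 3.99 m/s. Hydraulic depth D_h = A/T = 0.7632/1.483 = 0.5147 m.
Froude number Fr = V/√(g·D_h) = 3.99/√(9.81×0.5147) = 1.78, which is greater than 1, so the flow is supercritical.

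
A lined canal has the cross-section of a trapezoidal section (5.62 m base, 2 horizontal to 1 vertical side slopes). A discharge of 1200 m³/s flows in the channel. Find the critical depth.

y_c = 8.12 m

At critical depth, Q² T / (g A³) = 1, i.e. A³/T = Q²/g = 1200²/9.81 = 146800.
At y = 9.01 m: A³/T = 232000 — high.
At y = 7.28 m: A³/T = 91270 — low.
At y = 8.12 m: A³/T = 146800 — matches.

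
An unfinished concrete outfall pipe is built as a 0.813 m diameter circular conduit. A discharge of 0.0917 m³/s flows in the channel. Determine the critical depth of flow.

At critical depth, Q² T / (g A³) = 1, i.e. A³/T = Q²/g = 0.0917²/9.81 = 0.0008572.
Try y = 0.195 m: A³/T = 0.001263 — too large.
Try y = 0.15 m: A³/T = 0.0004525 — too small.
Try y = 0.177 m: A³/T = 0.0008654 — ≈ 0.0008572.

y_c = 0.177 m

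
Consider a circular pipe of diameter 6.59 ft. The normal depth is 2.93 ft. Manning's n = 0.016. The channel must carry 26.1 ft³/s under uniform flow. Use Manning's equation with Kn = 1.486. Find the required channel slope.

S = 0.00021

For a circular section of diameter D = 6.59 ft at depth y = 2.93 ft, the central angle is θ = 2 arccos(1 − 2y/D) = 2.92 rad. Then A = (D²/8)(θ − sin θ) = 14.65 ft² and P = Dθ/2 = 9.62 ft.
Hydraulic radius R = A/P = 14.65/9.62 = 1.523 ft.
From Manning's equation, S = [nQ / (1.486 A R^(2/3))]² = [0.016 × 26.1 / (1.486 × 14.65 × 1.523^(2/3))]² = 0.00021.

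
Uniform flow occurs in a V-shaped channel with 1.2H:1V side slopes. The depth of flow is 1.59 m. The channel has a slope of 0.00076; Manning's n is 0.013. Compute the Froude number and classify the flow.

subcritical

For a triangular section with side slope z = 1.2: A = zy² = 1.2×1.59² = 3.034 m²; P = 2y√(1+z²) = 2×1.59×1.562 = 4.967 m.
Hydraulic radius R = A/P = 3.034/4.967 = 0.6107 m.
V = (1/n) R^(2/3) √S = (1/0.013) × 0.6107^(2/3) × √0.00076 = 1.527 m/s. Hydraulic depth D_h = A/T = 3.034/3.816 = 0.795 m.
Froude number Fr = V/√(g·D_h) = 1.527/√(9.81×0.795) = 0.547, which is less than 1, so the flow is subcritical.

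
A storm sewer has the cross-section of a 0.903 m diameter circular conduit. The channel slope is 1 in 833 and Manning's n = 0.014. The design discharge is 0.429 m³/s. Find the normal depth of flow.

Manning's equation rearranged: A R^(2/3) = nQ / (1·√S) = 0.014 × 0.429 / (√0.0012) = 0.1733.
Try y = 0.482 m: A R^(2/3) = 0.1324 — low.
Try y = 0.625 m: A R^(2/3) = 0.1959 — high.
Try y = 0.573 m: A R^(2/3) = 0.1735 — matches.

y_n = 0.573 m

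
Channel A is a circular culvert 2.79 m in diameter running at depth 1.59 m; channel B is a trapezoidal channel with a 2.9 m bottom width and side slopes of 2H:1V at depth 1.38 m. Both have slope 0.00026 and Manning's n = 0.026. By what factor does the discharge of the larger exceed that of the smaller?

Channel A: For a circular section of diameter D = 2.79 m at depth y = 1.59 m, the central angle is θ = 2 arccos(1 − 2y/D) = 3.422 rad. Then A = (D²/8)(θ − sin θ) = 3.599 m² and P = Dθ/2 = 4.774 m. Hydraulic radius R = A/P = 3.599/4.774 = 0.7539 m. Q_A = (1/0.026)·3.599·0.7539^(2/3)·√0.00026 = 1.849 m³/s.
Channel B: With bottom width b = 2.9 m and side slope z = 2: A = (b + zy)y = (2.9 + 2×1.38)×1.38 = 7.811 m²; P = b + 2y√(1+z²) = 2.9 + 2×1.38×2.236 = 9.072 m. Hydraulic radius R = A/P = 7.811/9.072 = 0.861 m. Q_B = (1/0.026)·7.811·0.861^(2/3)·√0.00026 = 4.384 m³/s.
The larger discharge is 4.384 m³/s and the smaller is 1.849 m³/s; the ratio is 2.37.

2.37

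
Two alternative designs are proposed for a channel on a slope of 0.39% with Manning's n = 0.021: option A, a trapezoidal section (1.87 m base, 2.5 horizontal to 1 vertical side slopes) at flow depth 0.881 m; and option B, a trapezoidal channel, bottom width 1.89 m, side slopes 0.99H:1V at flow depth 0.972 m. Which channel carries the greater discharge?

Channel A: With bottom width b = 1.87 m and side slope z = 2.5: A = (b + zy)y = (1.87 + 2.5×0.881)×0.881 = 3.588 m²; P = b + 2y√(1+z²) = 1.87 + 2×0.881×2.693 = 6.614 m. Hydraulic radius R = A/P = 3.588/6.614 = 0.5424 m. Q_A = (1/0.021)·3.588·0.5424^(2/3)·√0.0039 = 7.097 m³/s.
Channel B: With bottom width b = 1.89 m and side slope z = 0.99: A = (b + zy)y = (1.89 + 0.99×0.972)×0.972 = 2.772 m²; P = b + 2y√(1+z²) = 1.89 + 2×0.972×1.407 = 4.626 m. Hydraulic radius R = A/P = 2.772/4.626 = 0.5994 m. Q_B = (1/0.021)·2.772·0.5994^(2/3)·√0.0039 = 5.861 m³/s.
Q_A = 7.097 m³/s vs Q_B = 5.861 m³/s, so channel A carries more.

channel A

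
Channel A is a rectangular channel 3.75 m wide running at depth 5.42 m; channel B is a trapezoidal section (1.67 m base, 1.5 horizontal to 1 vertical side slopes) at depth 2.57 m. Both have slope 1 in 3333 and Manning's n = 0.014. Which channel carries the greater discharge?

channel A

Channel A: Flow area A = b·y = 3.75 × 5.42 = 20.32 m². Wetted perimeter P = b + 2y = 3.75 + 2×5.42 = 14.59 m. Hydraulic radius R = A/P = 20.32/14.59 = 1.393 m. Q_A = (1/0.014)·20.32·1.393^(2/3)·√0.0003 = 31.37 m³/s.
Channel B: With bottom width b = 1.67 m and side slope z = 1.5: A = (b + zy)y = (1.67 + 1.5×2.57)×2.57 = 14.2 m²; P = b + 2y√(1+z²) = 1.67 + 2×2.57×1.803 = 10.94 m. Hydraulic radius R = A/P = 14.2/10.94 = 1.298 m. Q_B = (1/0.014)·14.2·1.298^(2/3)·√0.0003 = 20.91 m³/s.
Q_A = 31.37 m³/s vs Q_B = 20.91 m³/s, so channel A carries more.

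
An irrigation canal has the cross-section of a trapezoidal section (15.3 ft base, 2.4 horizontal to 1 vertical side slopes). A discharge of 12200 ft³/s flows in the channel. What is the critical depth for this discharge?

At critical depth, Q² T / (g A³) = 1, i.e. A³/T = Q²/g = 12200²/32.2 = 4622000.
At y = 12.7 ft: A³/T = 2577000 — too small.
At y = 14.6 ft: A³/T = 4650000 — ≈ 4622000.

y_c = 14.6 ft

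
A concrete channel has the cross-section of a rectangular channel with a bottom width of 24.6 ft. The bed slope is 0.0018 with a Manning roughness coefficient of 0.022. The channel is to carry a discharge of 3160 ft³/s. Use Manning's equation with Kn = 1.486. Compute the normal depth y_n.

y_n = 13.1 ft

Manning's equation rearranged: A R^(2/3) = nQ / (1.486·√S) = 0.022 × 3160 / (1.486 × √0.0018) = 1103.
Try y = 14.8 ft: A R^(2/3) = 1296 — too large.
Try y = 10.6 ft: A R^(2/3) = 831.4 — too small.
Try y = 13.1 ft: A R^(2/3) = 1104 — close enough.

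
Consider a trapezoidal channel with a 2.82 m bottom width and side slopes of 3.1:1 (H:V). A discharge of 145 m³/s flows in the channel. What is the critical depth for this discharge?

At critical depth, Q² T / (g A³) = 1, i.e. A³/T = Q²/g = 145²/9.81 = 2143.
At y = 3.62 m: A³/T = 5199 — high.
At y = 2.5 m: A³/T = 1007 — low.
At y = 2.97 m: A³/T = 2146 — close enough.

y_c = 2.97 m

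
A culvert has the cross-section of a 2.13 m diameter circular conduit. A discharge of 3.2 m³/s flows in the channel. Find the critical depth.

At critical depth, Q² T / (g A³) = 1, i.e. A³/T = Q²/g = 3.2²/9.81 = 1.044.
Try y = 0.974 m: A³/T = 1.887 — over.
Try y = 0.653 m: A³/T = 0.4049 — short.
Try y = 0.835 m: A³/T = 1.046 — matches.

y_c = 0.835 m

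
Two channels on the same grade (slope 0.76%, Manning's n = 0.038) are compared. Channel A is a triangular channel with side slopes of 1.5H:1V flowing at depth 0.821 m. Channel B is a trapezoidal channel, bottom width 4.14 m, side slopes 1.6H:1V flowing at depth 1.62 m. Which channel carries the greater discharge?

Channel A: For a triangular section with side slope z = 1.5: A = zy² = 1.5×0.821² = 1.011 m²; P = 2y√(1+z²) = 2×0.821×1.803 = 2.96 m. Hydraulic radius R = A/P = 1.011/2.96 = 0.3416 m. Q_A = (1/0.038)·1.011·0.3416^(2/3)·√0.0076 = 1.133 m³/s.
Channel B: With bottom width b = 4.14 m and side slope z = 1.6: A = (b + zy)y = (4.14 + 1.6×1.62)×1.62 = 10.91 m²; P = b + 2y√(1+z²) = 4.14 + 2×1.62×1.887 = 10.25 m. Hydraulic radius R = A/P = 10.91/10.25 = 1.064 m. Q_B = (1/0.038)·10.91·1.064^(2/3)·√0.0076 = 26.07 m³/s.
Q_A = 1.133 m³/s vs Q_B = 26.07 m³/s, so channel B carries more.

channel B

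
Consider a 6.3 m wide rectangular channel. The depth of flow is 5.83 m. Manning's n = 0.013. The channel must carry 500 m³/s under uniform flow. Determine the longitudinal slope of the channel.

Flow area A = b·y = 6.3 × 5.83 = 36.73 m². Wetted perimeter P = b + 2y = 6.3 + 2×5.83 = 17.96 m.
Hydraulic radius R = A/P = 36.73/17.96 = 2.045 m.
From Manning's equation, S = [nQ / (1 A R^(2/3))]² = [0.013 × 500 / (1 × 36.73 × 2.045^(2/3))]² = 0.0121.

S = 0.0121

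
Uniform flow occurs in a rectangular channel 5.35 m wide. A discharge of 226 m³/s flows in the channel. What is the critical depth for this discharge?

For a rectangular channel, critical depth y_c = (q²/g)^(1/3) where q = Q/b = 226/5.35 = 42.24 m²/s.
So y_c = (42.24²/9.81)^(1/3) = 5.67 m.

y_c = 5.67 m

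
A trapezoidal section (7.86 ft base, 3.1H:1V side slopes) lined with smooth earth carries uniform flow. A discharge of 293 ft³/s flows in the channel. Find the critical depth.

y_c = 2.53 ft

At critical depth, Q² T / (g A³) = 1, i.e. A³/T = Q²/g = 293²/32.2 = 2666.
Trying y = 2.79 ft: A³/T = 3884 — over.
Trying y = 1.89 ft: A³/T = 890.4 — short.
Trying y = 2.53 ft: A³/T = 2663 — ≈ 2666.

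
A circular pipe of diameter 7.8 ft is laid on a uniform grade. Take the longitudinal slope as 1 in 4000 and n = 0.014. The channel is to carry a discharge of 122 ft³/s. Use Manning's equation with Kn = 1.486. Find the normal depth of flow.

y_n = 6.22 ft

Manning's equation rearranged: A R^(2/3) = nQ / (1.486·√S) = 0.014 × 122 / (1.486 × √0.00025) = 72.69.
Trying y = 4.33 ft: A R^(2/3) = 44.34 — too small.
Trying y = 7.25 ft: A R^(2/3) = 80.19 — too large.
Trying y = 6.22 ft: A R^(2/3) = 72.67 — matches.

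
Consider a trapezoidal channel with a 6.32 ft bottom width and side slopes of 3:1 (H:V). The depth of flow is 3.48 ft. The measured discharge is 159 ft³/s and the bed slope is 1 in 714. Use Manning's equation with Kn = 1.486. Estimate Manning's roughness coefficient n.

With bottom width b = 6.32 ft and side slope z = 3: A = (b + zy)y = (6.32 + 3×3.48)×3.48 = 58.32 ft²; P = b + 2y√(1+z²) = 6.32 + 2×3.48×3.162 = 28.33 ft.
Hydraulic radius R = A/P = 58.32/28.33 = 2.059 ft.
Rearranging Manning's equation: n = (1.486/Q) A R^(2/3) S^(1/2) = (1.486/159) × 58.32 × 2.059^(2/3) × √0.001401 = 0.033.

n = 0.033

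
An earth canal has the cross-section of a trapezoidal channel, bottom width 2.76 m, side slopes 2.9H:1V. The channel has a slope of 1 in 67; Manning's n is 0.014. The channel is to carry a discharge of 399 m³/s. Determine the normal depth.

y_n = 2.95 m

Manning's equation rearranged: A R^(2/3) = nQ / (1·√S) = 0.014 × 399 / (√0.01493) = 45.72.
At y = 2.23 m: A R^(2/3) = 23.9 — low.
At y = 3.59 m: A R^(2/3) = 72.73 — high.
At y = 2.95 m: A R^(2/3) = 45.67 — ≈ 45.72.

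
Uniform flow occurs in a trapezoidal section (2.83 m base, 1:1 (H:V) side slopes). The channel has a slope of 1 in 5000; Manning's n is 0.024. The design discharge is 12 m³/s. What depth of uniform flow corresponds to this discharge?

Manning's equation rearranged: A R^(2/3) = nQ / (1·√S) = 0.024 × 12 / (√0.0002) = 20.36.
Try y = 2.3 m: A R^(2/3) = 13.79 — low.
Try y = 3.39 m: A R^(2/3) = 30.01 — high.
Try y = 2.8 m: A R^(2/3) = 20.35 — close enough.

y_n = 2.8 m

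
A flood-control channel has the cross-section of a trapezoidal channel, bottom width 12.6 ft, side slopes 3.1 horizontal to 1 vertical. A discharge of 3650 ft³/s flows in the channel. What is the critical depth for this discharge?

y_c = 7.92 ft

At critical depth, Q² T / (g A³) = 1, i.e. A³/T = Q²/g = 3650²/32.2 = 413700.
Try y = 6.24 ft: A³/T = 154400 — too small.
Try y = 8.56 ft: A³/T = 572500 — too large.
Try y = 7.92 ft: A³/T = 412900 — matches.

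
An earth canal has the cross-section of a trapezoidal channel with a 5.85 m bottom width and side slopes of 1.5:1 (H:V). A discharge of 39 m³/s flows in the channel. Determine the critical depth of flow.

At critical depth, Q² T / (g A³) = 1, i.e. A³/T = Q²/g = 39²/9.81 = 155.
Trying y = 1.22 m: A³/T = 86.49 — short.
Trying y = 1.73 m: A³/T = 282.5 — over.
Trying y = 1.45 m: A³/T = 154.5 — close enough.

y_c = 1.45 m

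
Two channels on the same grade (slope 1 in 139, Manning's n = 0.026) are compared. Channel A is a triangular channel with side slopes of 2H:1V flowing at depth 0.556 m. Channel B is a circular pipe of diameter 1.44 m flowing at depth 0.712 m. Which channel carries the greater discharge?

channel B

Channel A: For a triangular section with side slope z = 2: A = zy² = 2×0.556² = 0.6183 m²; P = 2y√(1+z²) = 2×0.556×2.236 = 2.487 m. Hydraulic radius R = A/P = 0.6183/2.487 = 0.2487 m. Q_A = (1/0.026)·0.6183·0.2487^(2/3)·√0.007194 = 0.7976 m³/s.
Channel B: For a circular section of diameter D = 1.44 m at depth y = 0.712 m, the central angle is θ = 2 arccos(1 − 2y/D) = 3.119 rad. Then A = (D²/8)(θ − sin θ) = 0.8028 m² and P = Dθ/2 = 2.246 m. Hydraulic radius R = A/P = 0.8028/2.246 = 0.3574 m. Q_B = (1/0.026)·0.8028·0.3574^(2/3)·√0.007194 = 1.319 m³/s.
Q_A = 0.7976 m³/s vs Q_B = 1.319 m³/s, so channel B carries more.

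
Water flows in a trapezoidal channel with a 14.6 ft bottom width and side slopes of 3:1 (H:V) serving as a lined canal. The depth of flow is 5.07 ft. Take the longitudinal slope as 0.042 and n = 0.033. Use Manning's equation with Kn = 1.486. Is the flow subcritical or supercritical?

supercritical

With bottom width b = 14.6 ft and side slope z = 3: A = (b + zy)y = (14.6 + 3×5.07)×5.07 = 151.1 ft²; P = b + 2y√(1+z²) = 14.6 + 2×5.07×3.162 = 46.67 ft.
Hydraulic radius R = A/P = 151.1/46.67 = 3.239 ft.
V = (1.486/n) R^(2/3) √S = (1.486/0.033) × 3.239^(2/3) × √0.042 = 20.2 ft/s. Hydraulic depth D_h = A/T = 151.1/45.02 = 3.357 ft.
Froude number Fr = V/√(g·D_h) = 20.2/√(32.2×3.357) = 1.94, which is greater than 1, so the flow is supercritical.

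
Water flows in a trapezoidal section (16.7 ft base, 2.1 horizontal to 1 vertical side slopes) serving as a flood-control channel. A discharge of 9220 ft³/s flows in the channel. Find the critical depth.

At critical depth, Q² T / (g A³) = 1, i.e. A³/T = Q²/g = 9220²/32.2 = 2640000.
Try y = 10.8 ft: A³/T = 1240000 — too small.
Try y = 15.1 ft: A³/T = 4875000 — too large.
Try y = 13 ft: A³/T = 2625000 — close enough.

y_c = 13 ft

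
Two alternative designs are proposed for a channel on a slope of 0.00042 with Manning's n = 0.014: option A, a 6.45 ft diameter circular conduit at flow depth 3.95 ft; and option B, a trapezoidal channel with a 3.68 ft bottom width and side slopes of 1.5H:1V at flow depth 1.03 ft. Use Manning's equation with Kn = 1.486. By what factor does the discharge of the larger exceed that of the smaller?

Channel A: For a circular section of diameter D = 6.45 ft at depth y = 3.95 ft, the central angle is θ = 2 arccos(1 − 2y/D) = 3.595 rad. Then A = (D²/8)(θ − sin θ) = 20.97 ft² and P = Dθ/2 = 11.59 ft. Hydraulic radius R = A/P = 20.97/11.59 = 1.809 ft. Q_A = (1.486/0.014)·20.97·1.809^(2/3)·√0.00042 = 67.74 ft³/s.
Channel B: With bottom width b = 3.68 ft and side slope z = 1.5: A = (b + zy)y = (3.68 + 1.5×1.03)×1.03 = 5.382 ft²; P = b + 2y√(1+z²) = 3.68 + 2×1.03×1.803 = 7.394 ft. Hydraulic radius R = A/P = 5.382/7.394 = 0.7279 ft. Q_B = (1.486/0.014)·5.382·0.7279^(2/3)·√0.00042 = 9.473 ft³/s.
The larger discharge is 67.74 ft³/s and the smaller is 9.473 ft³/s; the ratio is 7.15.

7.15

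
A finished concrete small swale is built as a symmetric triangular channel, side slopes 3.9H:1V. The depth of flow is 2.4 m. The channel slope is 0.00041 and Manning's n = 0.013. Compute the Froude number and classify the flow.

subcritical

For a triangular section with side slope z = 3.9: A = zy² = 3.9×2.4² = 22.46 m²; P = 2y√(1+z²) = 2×2.4×4.026 = 19.33 m.
Hydraulic radius R = A/P = 22.46/19.33 = 1.162 m.
V = (1/n) R^(2/3) √S = (1/0.013) × 1.162^(2/3) × √0.00041 = 1.722 m/s. Hydraulic depth D_h = A/T = 22.46/18.72 = 1.2 m.
Froude number Fr = V/√(g·D_h) = 1.722/√(9.81×1.2) = 0.502, which is less than 1, so the flow is subcritical.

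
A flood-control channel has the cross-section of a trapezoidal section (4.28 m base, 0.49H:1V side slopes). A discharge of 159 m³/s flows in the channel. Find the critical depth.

At critical depth, Q² T / (g A³) = 1, i.e. A³/T = Q²/g = 159²/9.81 = 2577.
Trying y = 3.16 m: A³/T = 846.9 — short.
Trying y = 5.36 m: A³/T = 5321 — over.
Trying y = 4.37 m: A³/T = 2581 — ≈ 2577.

y_c = 4.37 m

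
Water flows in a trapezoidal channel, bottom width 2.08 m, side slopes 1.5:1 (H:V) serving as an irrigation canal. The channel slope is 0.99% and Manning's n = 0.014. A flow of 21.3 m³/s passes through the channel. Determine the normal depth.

y_n = 1.07 m

Manning's equation rearranged: A R^(2/3) = nQ / (1·√S) = 0.014 × 21.3 / (√0.0099) = 2.997.
Try y = 1.21 m: A R^(2/3) = 3.826 — too large.
Try y = 0.897 m: A R^(2/3) = 2.133 — too small.
Try y = 1.07 m: A R^(2/3) = 3.001 — matches.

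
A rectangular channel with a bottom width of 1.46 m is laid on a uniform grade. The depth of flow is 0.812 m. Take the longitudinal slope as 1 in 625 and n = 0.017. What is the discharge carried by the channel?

Flow area A = b·y = 1.46 × 0.812 = 1.186 m². Wetted perimeter P = b + 2y = 1.46 + 2×0.812 = 3.084 m.
Hydraulic radius R = A/P = 1.186/3.084 = 0.3844 m.
Manning's equation: Q = (1/n) A R^(2/3) S^(1/2) = (1/0.017) × 1.186 × 0.3844^(2/3) × 0.0016^(1/2) = 1.47 m³/s.

Q = 1.47 m³/s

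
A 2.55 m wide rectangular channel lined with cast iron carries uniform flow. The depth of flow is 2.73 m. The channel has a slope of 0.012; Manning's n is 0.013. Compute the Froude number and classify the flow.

Flow area A = b·y = 2.55 × 2.73 = 6.961 m². Wetted perimeter P = b + 2y = 2.55 + 2×2.73 = 8.01 m.
Hydraulic radius R = A/P = 6.961/8.01 = 0.8691 m.
V = (1/n) R^(2/3) √S = (1/0.013) × 0.8691^(2/3) × √0.012 = 7.674 m/s. Hydraulic depth D_h = A/T = 6.961/2.55 = 2.73 m.
Froude number Fr = V/√(g·D_h) = 7.674/√(9.81×2.73) = 1.48, which is greater than 1, so the flow is supercritical.

supercritical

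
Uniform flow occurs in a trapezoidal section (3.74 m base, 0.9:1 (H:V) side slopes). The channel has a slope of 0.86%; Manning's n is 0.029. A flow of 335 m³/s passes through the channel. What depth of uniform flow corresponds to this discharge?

Manning's equation rearranged: A R^(2/3) = nQ / (1·√S) = 0.029 × 335 / (√0.0086) = 104.8.
Try y = 6.58 m: A R^(2/3) = 131.2 — too large.
Try y = 5.92 m: A R^(2/3) = 104.8 — ≈ 104.8.

y_n = 5.92 m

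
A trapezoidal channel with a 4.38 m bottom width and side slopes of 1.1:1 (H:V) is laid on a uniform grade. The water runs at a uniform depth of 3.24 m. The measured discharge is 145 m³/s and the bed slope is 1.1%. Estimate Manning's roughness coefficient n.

With bottom width b = 4.38 m and side slope z = 1.1: A = (b + zy)y = (4.38 + 1.1×3.24)×3.24 = 25.74 m²; P = b + 2y√(1+z²) = 4.38 + 2×3.24×1.487 = 14.01 m.
Hydraulic radius R = A/P = 25.74/14.01 = 1.837 m.
Rearranging Manning's equation: n = (1/Q) A R^(2/3) S^(1/2) = (1/145) × 25.74 × 1.837^(2/3) × √0.011 = 0.0279.

n = 0.0279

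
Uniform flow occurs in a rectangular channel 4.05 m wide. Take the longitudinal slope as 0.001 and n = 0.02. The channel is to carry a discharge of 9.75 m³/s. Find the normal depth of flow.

Manning's equation rearranged: A R^(2/3) = nQ / (1·√S) = 0.02 × 9.75 / (√0.001) = 6.166.
Trying y = 1.44 m: A R^(2/3) = 5.198 — too small.
Trying y = 1.81 m: A R^(2/3) = 7.113 — too large.
Trying y = 1.63 m: A R^(2/3) = 6.168 — matches.

y_n = 1.63 m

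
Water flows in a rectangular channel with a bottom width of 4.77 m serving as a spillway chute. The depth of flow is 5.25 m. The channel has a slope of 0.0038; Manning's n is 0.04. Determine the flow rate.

Q = 53.7 m³/s

Flow area A = b·y = 4.77 × 5.25 = 25.04 m². Wetted perimeter P = b + 2y = 4.77 + 2×5.25 = 15.27 m.
Hydraulic radius R = A/P = 25.04/15.27 = 1.64 m.
Manning's equation: Q = (1/n) A R^(2/3) S^(1/2) = (1/0.04) × 25.04 × 1.64^(2/3) × 0.0038^(1/2) = 53.7 m³/s.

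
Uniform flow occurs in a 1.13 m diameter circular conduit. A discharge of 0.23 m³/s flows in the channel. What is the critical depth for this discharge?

At critical depth, Q² T / (g A³) = 1, i.e. A³/T = Q²/g = 0.23²/9.81 = 0.005392.
Trying y = 0.178 m: A³/T = 0.001261 — low.
Trying y = 0.258 m: A³/T = 0.005406 — close enough.

y_c = 0.258 m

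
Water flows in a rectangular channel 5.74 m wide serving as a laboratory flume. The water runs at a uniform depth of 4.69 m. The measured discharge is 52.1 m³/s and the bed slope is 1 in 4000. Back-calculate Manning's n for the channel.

n = 0.012

Flow area A = b·y = 5.74 × 4.69 = 26.92 m². Wetted perimeter P = b + 2y = 5.74 + 2×4.69 = 15.12 m.
Hydraulic radius R = A/P = 26.92/15.12 = 1.78 m.
Rearranging Manning's equation: n = (1/Q) A R^(2/3) S^(1/2) = (1/52.1) × 26.92 × 1.78^(2/3) × √0.00025 = 0.012.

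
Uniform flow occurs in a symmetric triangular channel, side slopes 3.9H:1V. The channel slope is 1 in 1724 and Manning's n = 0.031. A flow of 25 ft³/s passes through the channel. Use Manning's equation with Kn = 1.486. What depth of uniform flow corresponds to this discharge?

Manning's equation rearranged: A R^(2/3) = nQ / (1.486·√S) = 0.031 × 25 / (1.486 × √0.00058) = 21.65.
Trying y = 2.9 ft: A R^(2/3) = 41.14 — high.
Trying y = 1.57 ft: A R^(2/3) = 8.009 — low.
Trying y = 2.28 ft: A R^(2/3) = 21.66 — close enough.

y_n = 2.28 ft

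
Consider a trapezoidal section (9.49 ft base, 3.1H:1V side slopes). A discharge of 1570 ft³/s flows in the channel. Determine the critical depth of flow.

At critical depth, Q² T / (g A³) = 1, i.e. A³/T = Q²/g = 1570²/32.2 = 76550.
Try y = 4.38 ft: A³/T = 28150 — short.
Try y = 6.12 ft: A³/T = 111400 — over.
Try y = 5.59 ft: A³/T = 76320 — close enough.

y_c = 5.59 ft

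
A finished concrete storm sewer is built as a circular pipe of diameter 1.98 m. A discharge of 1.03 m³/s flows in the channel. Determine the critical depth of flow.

At critical depth, Q² T / (g A³) = 1, i.e. A³/T = Q²/g = 1.03²/9.81 = 0.1081.
Try y = 0.327 m: A³/T = 0.02509 — too small.
Try y = 0.475 m: A³/T = 0.1083 — matches.

y_c = 0.475 m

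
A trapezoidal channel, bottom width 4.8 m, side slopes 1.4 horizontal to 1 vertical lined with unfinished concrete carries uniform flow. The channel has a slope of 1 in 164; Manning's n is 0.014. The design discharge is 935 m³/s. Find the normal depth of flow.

y_n = 5.98 m

Manning's equation rearranged: A R^(2/3) = nQ / (1·√S) = 0.014 × 935 / (√0.006098) = 167.6.
At y = 5.3 m: A R^(2/3) = 129 — too small.
At y = 7.51 m: A R^(2/3) = 277.8 — too large.
At y = 5.98 m: A R^(2/3) = 167.6 — close enough.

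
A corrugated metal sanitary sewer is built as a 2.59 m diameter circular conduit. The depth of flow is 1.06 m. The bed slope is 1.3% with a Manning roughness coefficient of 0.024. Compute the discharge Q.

Q = 6.58 m³/s

For a circular section of diameter D = 2.59 m at depth y = 1.06 m, the central angle is θ = 2 arccos(1 − 2y/D) = 2.777 rad. Then A = (D²/8)(θ − sin θ) = 2.029 m² and P = Dθ/2 = 3.596 m.
Hydraulic radius R = A/P = 2.029/3.596 = 0.5643 m.
Manning's equation: Q = (1/n) A R^(2/3) S^(1/2) = (1/0.024) × 2.029 × 0.5643^(2/3) × 0.013^(1/2) = 6.58 m³/s.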